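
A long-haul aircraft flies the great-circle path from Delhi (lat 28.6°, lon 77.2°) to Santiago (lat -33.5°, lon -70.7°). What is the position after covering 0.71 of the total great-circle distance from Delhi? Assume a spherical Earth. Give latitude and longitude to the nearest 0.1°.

Convert each endpoint to a unit vector on the sphere (x = cos φ cos λ, y = cos φ sin λ, z = sin φ).
The central angle between the endpoints is δ = arccos(p₁·p₂) ≈ 2.656 rad (152.2°).
Interpolate at f = 0.71 with slerp weights a = sin((1−f)δ)/sin δ ≈ 1.492, b = sin(fδ)/sin δ ≈ 2.037.
p = a·p₁ + b·p₂ ≈ (0.852, -0.326, -0.410); φ = arcsin(p_z) ≈ -24.22°, λ = atan2(p_y, p_x) ≈ -20.94°.

≈ lat -24.2°, lon -20.9°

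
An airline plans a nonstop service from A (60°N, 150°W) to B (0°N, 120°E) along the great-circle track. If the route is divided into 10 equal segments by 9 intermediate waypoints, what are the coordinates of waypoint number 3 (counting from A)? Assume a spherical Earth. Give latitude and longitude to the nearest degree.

≈ (51°N, 164°E)

Write both endpoints as unit vectors p₁, p₂ with components (cos φ cos λ, cos φ sin λ, sin φ).
The central angle between the endpoints is δ = arccos(p₁·p₂) ≈ 1.571 rad (90.0°).
Interpolate at f = 3/10 with slerp weights a = sin((1−f)δ)/sin δ ≈ 0.891, b = sin(fδ)/sin δ ≈ 0.454.
p = a·p₁ + b·p₂ ≈ (-0.613, 0.170, 0.772); φ = arcsin(p_z) ≈ 50.50°, λ = atan2(p_y, p_x) ≈ 164.46°.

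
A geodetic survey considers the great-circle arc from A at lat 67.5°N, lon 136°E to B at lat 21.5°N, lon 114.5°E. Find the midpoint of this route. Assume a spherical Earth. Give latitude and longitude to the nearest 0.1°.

Write both endpoints as unit vectors p₁, p₂ with components (cos φ cos λ, cos φ sin λ, sin φ).
The central angle between the endpoints is δ = arccos(p₁·p₂) ≈ 0.837 rad (47.9°).
Interpolate at f = 1/2 with slerp weights a = sin((1−f)δ)/sin δ ≈ 0.547, b = sin(fδ)/sin δ ≈ 0.547.
p = a·p₁ + b·p₂ ≈ (-0.362, 0.609, 0.706); φ = arcsin(p_z) ≈ 44.92°, λ = atan2(p_y, p_x) ≈ 120.72°.

≈ lat 44.9°N, lon 120.7°E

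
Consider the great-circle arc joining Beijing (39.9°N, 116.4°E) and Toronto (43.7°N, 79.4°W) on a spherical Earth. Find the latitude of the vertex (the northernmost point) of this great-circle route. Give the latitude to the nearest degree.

The great circle lies in the plane with unit normal n̂ = (p₁ × p₂)/|p₁ × p₂|.
Here n̂_z ≈ +0.152; the vertex latitude is φ_max = arccos|n̂_z| ≈ 81.3°.
Check via Clairaut: cos φ_max = |cos φ₁| · sin C = cos(39.9°)·sin(11.4°) ≈ 0.152, again giving ≈ 81.3°.

≈ 81°N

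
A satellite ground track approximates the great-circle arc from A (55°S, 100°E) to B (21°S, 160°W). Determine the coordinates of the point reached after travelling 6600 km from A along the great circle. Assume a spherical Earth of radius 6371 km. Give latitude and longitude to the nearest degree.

Write both endpoints as unit vectors p₁, p₂ with components (cos φ cos λ, cos φ sin λ, sin φ).
The central angle between the endpoints is δ = arccos(p₁·p₂) ≈ 1.369 rad (78.4°). The total great-circle distance is δ·R ≈ 1.369 × 6371 ≈ 8721 km, so the target fraction is f = 6600/8721 ≈ 0.757.
Interpolate at f ≈ 0.757 with slerp weights a = sin((1−f)δ)/sin δ ≈ 0.334, b = sin(fδ)/sin δ ≈ 0.878.
p = a·p₁ + b·p₂ ≈ (-0.804, -0.092, -0.588); φ = arcsin(p_z) ≈ -36.01°, λ = atan2(p_y, p_x) ≈ -173.47°.

≈ (36°S, 173°W)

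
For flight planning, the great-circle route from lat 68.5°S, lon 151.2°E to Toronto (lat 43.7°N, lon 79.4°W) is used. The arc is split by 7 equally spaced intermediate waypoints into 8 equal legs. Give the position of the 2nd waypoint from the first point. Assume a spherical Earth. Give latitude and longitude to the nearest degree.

Write both endpoints as unit vectors p₁, p₂ with components (cos φ cos λ, cos φ sin λ, sin φ).
The central angle between the endpoints is δ = arccos(p₁·p₂) ≈ 2.517 rad (144.2°).
Interpolate at f = 2/8 with slerp weights a = sin((1−f)δ)/sin δ ≈ 1.624, b = sin(fδ)/sin δ ≈ 1.006.
p = a·p₁ + b·p₂ ≈ (-0.388, -0.428, -0.816); φ = arcsin(p_z) ≈ -54.72°, λ = atan2(p_y, p_x) ≈ -132.19°.

≈ lat 55°S, lon 132°W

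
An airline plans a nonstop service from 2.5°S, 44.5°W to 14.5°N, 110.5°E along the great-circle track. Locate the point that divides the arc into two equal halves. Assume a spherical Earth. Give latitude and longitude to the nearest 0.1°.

≈ 25.8°N, 28.9°E

Convert each endpoint to a unit vector on the sphere (x = cos φ cos λ, y = cos φ sin λ, z = sin φ).
The central angle between the endpoints is δ = arccos(p₁·p₂) ≈ 2.663 rad (152.6°).
Interpolate at f = 1/2 with slerp weights a = sin((1−f)δ)/sin δ ≈ 2.108, b = sin(fδ)/sin δ ≈ 2.108.
p = a·p₁ + b·p₂ ≈ (0.788, 0.436, 0.436); φ = arcsin(p_z) ≈ 25.85°, λ = atan2(p_y, p_x) ≈ 28.95°.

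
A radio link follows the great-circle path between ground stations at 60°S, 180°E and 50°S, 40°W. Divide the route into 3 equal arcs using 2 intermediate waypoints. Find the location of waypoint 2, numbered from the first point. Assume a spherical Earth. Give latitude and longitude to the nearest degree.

Convert each endpoint to a unit vector on the sphere (x = cos φ cos λ, y = cos φ sin λ, z = sin φ).
The central angle between the endpoints is δ = arccos(p₁·p₂) ≈ 1.140 rad (65.3°).
Interpolate at f = 2/3 with slerp weights a = sin((1−f)δ)/sin δ ≈ 0.408, b = sin(fδ)/sin δ ≈ 0.758.
p = a·p₁ + b·p₂ ≈ (0.169, -0.313, -0.934); φ = arcsin(p_z) ≈ -69.14°, λ = atan2(p_y, p_x) ≈ -61.62°.

≈ 69°S, 62°W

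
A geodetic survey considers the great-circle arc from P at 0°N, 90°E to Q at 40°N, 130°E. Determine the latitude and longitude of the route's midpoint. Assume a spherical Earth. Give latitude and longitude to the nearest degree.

The haversine formula gives a central angle δ ≈ 0.944 rad (54.1°) between the endpoints.
Interpolate at f = 1/2 with slerp weights a = sin((1−f)δ)/sin δ ≈ 0.561, b = sin(fδ)/sin δ ≈ 0.561.
p = a·p₁ + b·p₂ ≈ (-0.276, 0.891, 0.361); φ = arcsin(p_z) ≈ 21.15°, λ = atan2(p_y, p_x) ≈ 107.24°.

≈ 21°N, 107°E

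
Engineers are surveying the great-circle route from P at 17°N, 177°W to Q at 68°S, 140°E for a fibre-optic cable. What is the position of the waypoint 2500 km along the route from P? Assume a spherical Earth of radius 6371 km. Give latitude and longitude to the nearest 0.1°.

≈ 4.8°S, 177.4°E

Write both endpoints as unit vectors p₁, p₂ with components (cos φ cos λ, cos φ sin λ, sin φ).
The central angle between the endpoints is δ = arccos(p₁·p₂) ≈ 1.580 rad (90.5°). The total great-circle distance is δ·R ≈ 1.580 × 6371 ≈ 10065 km, so the target fraction is f = 2500/10065 ≈ 0.248.
Interpolate at f ≈ 0.248 with slerp weights a = sin((1−f)δ)/sin δ ≈ 0.927, b = sin(fδ)/sin δ ≈ 0.382.
p = a·p₁ + b·p₂ ≈ (-0.995, 0.046, -0.083); φ = arcsin(p_z) ≈ -4.78°, λ = atan2(p_y, p_x) ≈ 177.37°.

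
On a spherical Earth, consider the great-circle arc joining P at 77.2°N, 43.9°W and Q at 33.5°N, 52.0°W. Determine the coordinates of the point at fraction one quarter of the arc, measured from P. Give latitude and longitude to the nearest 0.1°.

From cos δ = sin φ₁ sin φ₂ + cos φ₁ cos φ₂ cos Δλ, the central angle is δ ≈ 0.765 rad (43.9°).
Interpolate at f = 1/4 with slerp weights a = sin((1−f)δ)/sin δ ≈ 0.784, b = sin(fδ)/sin δ ≈ 0.275.
p = a·p₁ + b·p₂ ≈ (0.266, -0.301, 0.916); φ = arcsin(p_z) ≈ 66.32°, λ = atan2(p_y, p_x) ≈ -48.51°.

≈ 66.3°N, 48.5°W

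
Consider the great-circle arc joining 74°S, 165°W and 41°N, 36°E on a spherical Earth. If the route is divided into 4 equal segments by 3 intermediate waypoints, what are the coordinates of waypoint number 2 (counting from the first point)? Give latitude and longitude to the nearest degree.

Convert each endpoint to a unit vector on the sphere (x = cos φ cos λ, y = cos φ sin λ, z = sin φ).
The central angle between the endpoints is δ = arccos(p₁·p₂) ≈ 2.541 rad (145.6°).
Interpolate at f = 2/4 with slerp weights a = sin((1−f)δ)/sin δ ≈ 1.690, b = sin(fδ)/sin δ ≈ 1.690.
p = a·p₁ + b·p₂ ≈ (0.582, 0.629, -0.516); φ = arcsin(p_z) ≈ -31.04°, λ = atan2(p_y, p_x) ≈ 47.23°.

≈ 31°S, 47°E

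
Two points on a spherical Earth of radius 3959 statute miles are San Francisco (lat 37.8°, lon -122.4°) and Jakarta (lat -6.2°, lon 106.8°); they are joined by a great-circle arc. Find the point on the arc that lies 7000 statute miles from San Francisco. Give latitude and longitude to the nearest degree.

Convert each endpoint to a unit vector on the sphere (x = cos φ cos λ, y = cos φ sin λ, z = sin φ).
The central angle between the endpoints is δ = arccos(p₁·p₂) ≈ 2.189 rad (125.4°). The total great-circle distance is δ·R ≈ 2.189 × 3959 ≈ 8666 mi, so the target fraction is f = 7000/8666 ≈ 0.808.
Interpolate at f ≈ 0.808 with slerp weights a = sin((1−f)δ)/sin δ ≈ 0.501, b = sin(fδ)/sin δ ≈ 1.203.
p = a·p₁ + b·p₂ ≈ (-0.558, 0.811, 0.177); φ = arcsin(p_z) ≈ 10.21°, λ = atan2(p_y, p_x) ≈ 124.53°.

≈ lat 10°, lon 125°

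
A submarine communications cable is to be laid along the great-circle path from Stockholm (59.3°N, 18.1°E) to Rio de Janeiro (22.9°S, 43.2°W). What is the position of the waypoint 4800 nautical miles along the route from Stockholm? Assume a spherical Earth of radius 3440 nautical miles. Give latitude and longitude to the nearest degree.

The haversine formula gives a central angle δ ≈ 1.680 rad (96.2°) between the endpoints. The total great-circle distance is δ·R ≈ 1.680 × 3440 ≈ 5778 nmi, so the target fraction is f = 4800/5778 ≈ 0.831.
Interpolate at f ≈ 0.831 with slerp weights a = sin((1−f)δ)/sin δ ≈ 0.282, b = sin(fδ)/sin δ ≈ 0.991.
p = a·p₁ + b·p₂ ≈ (0.802, -0.580, -0.143); φ = arcsin(p_z) ≈ -8.21°, λ = atan2(p_y, p_x) ≈ -35.86°.

≈ (8°S, 36°W)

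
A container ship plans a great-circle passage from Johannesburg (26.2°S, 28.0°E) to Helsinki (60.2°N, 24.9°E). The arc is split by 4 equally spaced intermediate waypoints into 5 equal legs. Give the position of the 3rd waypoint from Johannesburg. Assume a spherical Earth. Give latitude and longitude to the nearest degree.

The haversine formula gives a central angle δ ≈ 1.509 rad (86.4°) between the endpoints.
Interpolate at f = 3/5 with slerp weights a = sin((1−f)δ)/sin δ ≈ 0.569, b = sin(fδ)/sin δ ≈ 0.788.
p = a·p₁ + b·p₂ ≈ (0.806, 0.404, 0.433); φ = arcsin(p_z) ≈ 25.65°, λ = atan2(p_y, p_x) ≈ 26.65°.

≈ 26°N, 27°E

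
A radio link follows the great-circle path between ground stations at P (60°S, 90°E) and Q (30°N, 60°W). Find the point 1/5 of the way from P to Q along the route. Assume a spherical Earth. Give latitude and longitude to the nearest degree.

≈ (67°S, 24°E)

Convert each endpoint to a unit vector on the sphere (x = cos φ cos λ, y = cos φ sin λ, z = sin φ).
The central angle between the endpoints is δ = arccos(p₁·p₂) ≈ 2.512 rad (143.9°).
Interpolate at f = 1/5 with slerp weights a = sin((1−f)δ)/sin δ ≈ 1.537, b = sin(fδ)/sin δ ≈ 0.817.
p = a·p₁ + b·p₂ ≈ (0.354, 0.155, -0.922); φ = arcsin(p_z) ≈ -67.26°, λ = atan2(p_y, p_x) ≈ 23.72°.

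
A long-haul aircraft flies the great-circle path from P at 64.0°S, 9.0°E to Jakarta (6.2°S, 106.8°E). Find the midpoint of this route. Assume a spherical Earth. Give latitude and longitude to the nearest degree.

≈ 44°S, 82°E

Write both endpoints as unit vectors p₁, p₂ with components (cos φ cos λ, cos φ sin λ, sin φ).
The central angle between the endpoints is δ = arccos(p₁·p₂) ≈ 1.533 rad (87.8°).
Interpolate at f = 1/2 with slerp weights a = sin((1−f)δ)/sin δ ≈ 0.694, b = sin(fδ)/sin δ ≈ 0.694.
p = a·p₁ + b·p₂ ≈ (0.101, 0.708, -0.699); φ = arcsin(p_z) ≈ -44.33°, λ = atan2(p_y, p_x) ≈ 81.88°.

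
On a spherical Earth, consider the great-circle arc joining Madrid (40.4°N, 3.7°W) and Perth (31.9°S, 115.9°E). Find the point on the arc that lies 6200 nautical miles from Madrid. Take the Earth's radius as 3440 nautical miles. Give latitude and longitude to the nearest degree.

Convert each endpoint to a unit vector on the sphere (x = cos φ cos λ, y = cos φ sin λ, z = sin φ).
The central angle between the endpoints is δ = arccos(p₁·p₂) ≈ 2.294 rad (131.4°). The total great-circle distance is δ·R ≈ 2.294 × 3440 ≈ 7892 nmi, so the target fraction is f = 6200/7892 ≈ 0.786.
Interpolate at f ≈ 0.786 with slerp weights a = sin((1−f)δ)/sin δ ≈ 0.630, b = sin(fδ)/sin δ ≈ 1.298.
p = a·p₁ + b·p₂ ≈ (-0.003, 0.961, -0.278); φ = arcsin(p_z) ≈ -16.13°, λ = atan2(p_y, p_x) ≈ 90.17°.

≈ 16°S, 90°E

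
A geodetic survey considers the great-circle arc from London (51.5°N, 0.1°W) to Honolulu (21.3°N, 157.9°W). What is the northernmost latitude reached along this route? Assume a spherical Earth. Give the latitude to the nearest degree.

≈ 77°N

The great circle lies in the plane with unit normal n̂ = (p₁ × p₂)/|p₁ × p₂|.
Here n̂_z ≈ -0.226; the vertex latitude is φ_max = arccos|n̂_z| ≈ 76.9°.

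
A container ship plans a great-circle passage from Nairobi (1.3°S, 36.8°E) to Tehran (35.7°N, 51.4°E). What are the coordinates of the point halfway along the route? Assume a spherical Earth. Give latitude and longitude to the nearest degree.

≈ 17°N, 43°E

From cos δ = sin φ₁ sin φ₂ + cos φ₁ cos φ₂ cos Δλ, the central angle is δ ≈ 0.688 rad (39.4°).
Interpolate at f = 1/2 with slerp weights a = sin((1−f)δ)/sin δ ≈ 0.531, b = sin(fδ)/sin δ ≈ 0.531.
p = a·p₁ + b·p₂ ≈ (0.694, 0.655, 0.298); φ = arcsin(p_z) ≈ 17.33°, λ = atan2(p_y, p_x) ≈ 43.34°.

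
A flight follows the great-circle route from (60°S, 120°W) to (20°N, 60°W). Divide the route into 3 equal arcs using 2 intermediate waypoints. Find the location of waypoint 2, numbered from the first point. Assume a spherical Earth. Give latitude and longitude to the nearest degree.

≈ (8°S, 73°W)

Write both endpoints as unit vectors p₁, p₂ with components (cos φ cos λ, cos φ sin λ, sin φ).
The central angle between the endpoints is δ = arccos(p₁·p₂) ≈ 1.632 rad (93.5°).
Interpolate at f = 2/3 with slerp weights a = sin((1−f)δ)/sin δ ≈ 0.519, b = sin(fδ)/sin δ ≈ 0.887.
p = a·p₁ + b·p₂ ≈ (0.287, -0.947, -0.146); φ = arcsin(p_z) ≈ -8.37°, λ = atan2(p_y, p_x) ≈ -73.12°.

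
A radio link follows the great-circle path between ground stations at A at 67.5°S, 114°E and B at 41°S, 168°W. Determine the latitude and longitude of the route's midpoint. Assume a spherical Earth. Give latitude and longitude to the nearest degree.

≈ 60°S, 168°E

The haversine formula gives a central angle δ ≈ 0.842 rad (48.2°) between the endpoints.
Interpolate at f = 1/2 with slerp weights a = sin((1−f)δ)/sin δ ≈ 0.548, b = sin(fδ)/sin δ ≈ 0.548.
p = a·p₁ + b·p₂ ≈ (-0.490, 0.106, -0.865); φ = arcsin(p_z) ≈ -59.94°, λ = atan2(p_y, p_x) ≈ 167.84°.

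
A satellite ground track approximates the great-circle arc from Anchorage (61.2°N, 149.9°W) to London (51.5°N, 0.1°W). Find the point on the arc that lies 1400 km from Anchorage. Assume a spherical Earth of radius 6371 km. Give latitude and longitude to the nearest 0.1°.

Write both endpoints as unit vectors p₁, p₂ with components (cos φ cos λ, cos φ sin λ, sin φ).
The central angle between the endpoints is δ = arccos(p₁·p₂) ≈ 1.130 rad (64.7°). The total great-circle distance is δ·R ≈ 1.130 × 6371 ≈ 7200 km, so the target fraction is f = 1400/7200 ≈ 0.194.
Interpolate at f ≈ 0.194 with slerp weights a = sin((1−f)δ)/sin δ ≈ 0.873, b = sin(fδ)/sin δ ≈ 0.241.
p = a·p₁ + b·p₂ ≈ (-0.214, -0.211, 0.954); φ = arcsin(p_z) ≈ 72.51°, λ = atan2(p_y, p_x) ≈ -135.36°.

≈ 72.5°N, 135.4°W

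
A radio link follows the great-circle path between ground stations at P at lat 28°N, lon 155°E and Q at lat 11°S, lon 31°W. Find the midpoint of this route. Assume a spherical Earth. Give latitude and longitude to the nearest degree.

≈ lat 64°N, lon 73°W

Write both endpoints as unit vectors p₁, p₂ with components (cos φ cos λ, cos φ sin λ, sin φ).
The central angle between the endpoints is δ = arccos(p₁·p₂) ≈ 2.829 rad (162.1°).
Interpolate at f = 1/2 with slerp weights a = sin((1−f)δ)/sin δ ≈ 3.213, b = sin(fδ)/sin δ ≈ 3.213.
p = a·p₁ + b·p₂ ≈ (0.132, -0.425, 0.895); φ = arcsin(p_z) ≈ 63.54°, λ = atan2(p_y, p_x) ≈ -72.72°.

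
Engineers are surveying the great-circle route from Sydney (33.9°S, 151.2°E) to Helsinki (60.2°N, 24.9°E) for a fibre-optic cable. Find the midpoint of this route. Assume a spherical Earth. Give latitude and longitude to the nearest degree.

Write both endpoints as unit vectors p₁, p₂ with components (cos φ cos λ, cos φ sin λ, sin φ).
The central angle between the endpoints is δ = arccos(p₁·p₂) ≈ 2.386 rad (136.7°).
Interpolate at f = 1/2 with slerp weights a = sin((1−f)δ)/sin δ ≈ 1.356, b = sin(fδ)/sin δ ≈ 1.356.
p = a·p₁ + b·p₂ ≈ (-0.375, 0.826, 0.420); φ = arcsin(p_z) ≈ 24.86°, λ = atan2(p_y, p_x) ≈ 114.42°.

≈ 25°N, 114°E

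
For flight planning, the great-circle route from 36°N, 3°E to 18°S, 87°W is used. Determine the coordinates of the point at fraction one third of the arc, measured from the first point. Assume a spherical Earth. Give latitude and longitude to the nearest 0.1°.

The haversine formula gives a central angle δ ≈ 1.753 rad (100.5°) between the endpoints.
Interpolate at f = 1/3 with slerp weights a = sin((1−f)δ)/sin δ ≈ 0.936, b = sin(fδ)/sin δ ≈ 0.561.
p = a·p₁ + b·p₂ ≈ (0.784, -0.493, 0.377); φ = arcsin(p_z) ≈ 22.13°, λ = atan2(p_y, p_x) ≈ -32.18°.

≈ 22.1°N, 32.2°W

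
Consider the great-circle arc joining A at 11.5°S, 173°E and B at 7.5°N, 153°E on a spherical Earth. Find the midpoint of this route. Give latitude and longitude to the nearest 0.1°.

Convert each endpoint to a unit vector on the sphere (x = cos φ cos λ, y = cos φ sin λ, z = sin φ).
The central angle between the endpoints is δ = arccos(p₁·p₂) ≈ 0.480 rad (27.5°).
Interpolate at f = 1/2 with slerp weights a = sin((1−f)δ)/sin δ ≈ 0.515, b = sin(fδ)/sin δ ≈ 0.515.
p = a·p₁ + b·p₂ ≈ (-0.955, 0.293, -0.035); φ = arcsin(p_z) ≈ -2.03°, λ = atan2(p_y, p_x) ≈ 162.94°.

≈ 2.0°S, 162.9°E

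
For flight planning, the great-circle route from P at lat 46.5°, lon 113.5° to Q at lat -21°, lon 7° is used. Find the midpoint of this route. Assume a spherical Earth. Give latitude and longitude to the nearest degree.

≈ lat 20°, lon 49°

Write both endpoints as unit vectors p₁, p₂ with components (cos φ cos λ, cos φ sin λ, sin φ).
The central angle between the endpoints is δ = arccos(p₁·p₂) ≈ 2.029 rad (116.3°).
Interpolate at f = 1/2 with slerp weights a = sin((1−f)δ)/sin δ ≈ 0.947, b = sin(fδ)/sin δ ≈ 0.947.
p = a·p₁ + b·p₂ ≈ (0.618, 0.706, 0.348); φ = arcsin(p_z) ≈ 20.34°, λ = atan2(p_y, p_x) ≈ 48.80°.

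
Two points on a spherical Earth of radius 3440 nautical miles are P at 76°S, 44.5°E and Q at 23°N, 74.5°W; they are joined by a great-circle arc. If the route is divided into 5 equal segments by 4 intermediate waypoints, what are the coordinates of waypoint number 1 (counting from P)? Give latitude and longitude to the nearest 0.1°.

≈ 67.7°S, 35.0°W

The haversine formula gives a central angle δ ≈ 2.080 rad (119.1°) between the endpoints.
Interpolate at f = 1/5 with slerp weights a = sin((1−f)δ)/sin δ ≈ 1.140, b = sin(fδ)/sin δ ≈ 0.463.
p = a·p₁ + b·p₂ ≈ (0.311, -0.217, -0.925); φ = arcsin(p_z) ≈ -67.74°, λ = atan2(p_y, p_x) ≈ -34.95°.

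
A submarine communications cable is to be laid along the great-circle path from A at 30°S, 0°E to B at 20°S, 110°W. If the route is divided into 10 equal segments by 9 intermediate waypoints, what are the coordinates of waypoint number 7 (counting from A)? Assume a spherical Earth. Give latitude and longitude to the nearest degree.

Convert each endpoint to a unit vector on the sphere (x = cos φ cos λ, y = cos φ sin λ, z = sin φ).
The central angle between the endpoints is δ = arccos(p₁·p₂) ≈ 1.678 rad (96.2°).
Interpolate at f = 7/10 with slerp weights a = sin((1−f)δ)/sin δ ≈ 0.485, b = sin(fδ)/sin δ ≈ 0.928.
p = a·p₁ + b·p₂ ≈ (0.122, -0.819, -0.560); φ = arcsin(p_z) ≈ -34.06°, λ = atan2(p_y, p_x) ≈ -81.53°.

≈ 34°S, 82°W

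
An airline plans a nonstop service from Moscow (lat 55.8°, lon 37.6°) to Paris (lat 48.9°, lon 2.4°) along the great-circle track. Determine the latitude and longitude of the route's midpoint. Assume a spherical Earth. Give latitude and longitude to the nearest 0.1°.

≈ lat 53.7°, lon 18.6°

Write both endpoints as unit vectors p₁, p₂ with components (cos φ cos λ, cos φ sin λ, sin φ).
The central angle between the endpoints is δ = arccos(p₁·p₂) ≈ 0.389 rad (22.3°).
Interpolate at f = 1/2 with slerp weights a = sin((1−f)δ)/sin δ ≈ 0.510, b = sin(fδ)/sin δ ≈ 0.510.
p = a·p₁ + b·p₂ ≈ (0.562, 0.189, 0.806); φ = arcsin(p_z) ≈ 53.66°, λ = atan2(p_y, p_x) ≈ 18.58°.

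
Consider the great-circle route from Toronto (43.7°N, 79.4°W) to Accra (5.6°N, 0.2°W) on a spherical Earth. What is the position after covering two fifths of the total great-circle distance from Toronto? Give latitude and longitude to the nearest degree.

Write both endpoints as unit vectors p₁, p₂ with components (cos φ cos λ, cos φ sin λ, sin φ).
The central angle between the endpoints is δ = arccos(p₁·p₂) ≈ 1.367 rad (78.3°).
Interpolate at f = 2/5 with slerp weights a = sin((1−f)δ)/sin δ ≈ 0.747, b = sin(fδ)/sin δ ≈ 0.531.
p = a·p₁ + b·p₂ ≈ (0.628, -0.533, 0.568); φ = arcsin(p_z) ≈ 34.59°, λ = atan2(p_y, p_x) ≈ -40.31°.

≈ 35°N, 40°W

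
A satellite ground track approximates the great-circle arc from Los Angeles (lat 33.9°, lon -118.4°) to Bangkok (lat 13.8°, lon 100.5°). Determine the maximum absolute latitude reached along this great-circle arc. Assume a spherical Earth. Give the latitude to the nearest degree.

≈ 54°

The great circle lies in the plane with unit normal n̂ = (p₁ × p₂)/|p₁ × p₂|.
Here n̂_z ≈ -0.582; the vertex latitude is φ_max = arccos|n̂_z| ≈ 54.4°.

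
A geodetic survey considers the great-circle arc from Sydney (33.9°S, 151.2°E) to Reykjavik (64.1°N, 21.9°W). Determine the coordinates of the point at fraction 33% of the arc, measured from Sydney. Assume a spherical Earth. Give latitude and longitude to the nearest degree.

Write both endpoints as unit vectors p₁, p₂ with components (cos φ cos λ, cos φ sin λ, sin φ).
The central angle between the endpoints is δ = arccos(p₁·p₂) ≈ 2.609 rad (149.5°).
Interpolate at f = 0.33 with slerp weights a = sin((1−f)δ)/sin δ ≈ 1.939, b = sin(fδ)/sin δ ≈ 1.495.
p = a·p₁ + b·p₂ ≈ (-0.805, 0.532, 0.263); φ = arcsin(p_z) ≈ 15.24°, λ = atan2(p_y, p_x) ≈ 146.54°.

≈ (15°N, 147°E)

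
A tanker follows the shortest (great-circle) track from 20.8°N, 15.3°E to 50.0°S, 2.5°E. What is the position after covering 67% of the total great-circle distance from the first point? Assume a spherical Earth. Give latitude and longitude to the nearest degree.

Convert each endpoint to a unit vector on the sphere (x = cos φ cos λ, y = cos φ sin λ, z = sin φ).
The central angle between the endpoints is δ = arccos(p₁·p₂) ≈ 1.251 rad (71.7°).
Interpolate at f = 0.67 with slerp weights a = sin((1−f)δ)/sin δ ≈ 0.423, b = sin(fδ)/sin δ ≈ 0.783.
p = a·p₁ + b·p₂ ≈ (0.884, 0.126, -0.450); φ = arcsin(p_z) ≈ -26.74°, λ = atan2(p_y, p_x) ≈ 8.13°.

≈ 27°S, 8°E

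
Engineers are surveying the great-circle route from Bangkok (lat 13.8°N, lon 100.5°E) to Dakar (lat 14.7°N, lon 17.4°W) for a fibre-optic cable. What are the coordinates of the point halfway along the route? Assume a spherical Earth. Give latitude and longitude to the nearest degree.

≈ lat 26°N, lon 42°E

The haversine formula gives a central angle δ ≈ 1.960 rad (112.3°) between the endpoints.
Interpolate at f = 1/2 with slerp weights a = sin((1−f)δ)/sin δ ≈ 0.897, b = sin(fδ)/sin δ ≈ 0.897.
p = a·p₁ + b·p₂ ≈ (0.669, 0.597, 0.442); φ = arcsin(p_z) ≈ 26.22°, λ = atan2(p_y, p_x) ≈ 41.74°.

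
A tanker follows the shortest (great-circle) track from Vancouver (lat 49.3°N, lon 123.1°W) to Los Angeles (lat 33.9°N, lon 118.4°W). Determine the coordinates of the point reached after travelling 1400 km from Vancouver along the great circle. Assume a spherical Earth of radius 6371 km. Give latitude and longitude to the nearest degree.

Write both endpoints as unit vectors p₁, p₂ with components (cos φ cos λ, cos φ sin λ, sin φ).
The central angle between the endpoints is δ = arccos(p₁·p₂) ≈ 0.276 rad (15.8°). The total great-circle distance is δ·R ≈ 0.276 × 6371 ≈ 1756 km, so the target fraction is f = 1400/1756 ≈ 0.797.
Interpolate at f ≈ 0.797 with slerp weights a = sin((1−f)δ)/sin δ ≈ 0.205, b = sin(fδ)/sin δ ≈ 0.801.
p = a·p₁ + b·p₂ ≈ (-0.389, -0.697, 0.602); φ = arcsin(p_z) ≈ 37.03°, λ = atan2(p_y, p_x) ≈ -119.19°.

≈ lat 37°N, lon 119°W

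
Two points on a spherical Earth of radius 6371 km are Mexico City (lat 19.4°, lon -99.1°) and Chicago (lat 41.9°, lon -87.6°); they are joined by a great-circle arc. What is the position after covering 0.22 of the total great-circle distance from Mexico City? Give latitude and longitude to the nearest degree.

Convert each endpoint to a unit vector on the sphere (x = cos φ cos λ, y = cos φ sin λ, z = sin φ).
The central angle between the endpoints is δ = arccos(p₁·p₂) ≈ 0.428 rad (24.5°).
Interpolate at f = 0.22 with slerp weights a = sin((1−f)δ)/sin δ ≈ 0.789, b = sin(fδ)/sin δ ≈ 0.227.
p = a·p₁ + b·p₂ ≈ (-0.111, -0.904, 0.414); φ = arcsin(p_z) ≈ 24.43°, λ = atan2(p_y, p_x) ≈ -96.98°.

≈ lat 24°, lon -97°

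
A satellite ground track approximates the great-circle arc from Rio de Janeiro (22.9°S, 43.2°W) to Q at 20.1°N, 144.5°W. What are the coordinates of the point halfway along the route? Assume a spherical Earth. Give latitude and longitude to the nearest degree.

≈ 2°S, 95°W

From cos δ = sin φ₁ sin φ₂ + cos φ₁ cos φ₂ cos Δλ, the central angle is δ ≈ 1.879 rad (107.7°).
Interpolate at f = 1/2 with slerp weights a = sin((1−f)δ)/sin δ ≈ 0.847, b = sin(fδ)/sin δ ≈ 0.847.
p = a·p₁ + b·p₂ ≈ (-0.079, -0.996, -0.039); φ = arcsin(p_z) ≈ -2.21°, λ = atan2(p_y, p_x) ≈ -94.52°.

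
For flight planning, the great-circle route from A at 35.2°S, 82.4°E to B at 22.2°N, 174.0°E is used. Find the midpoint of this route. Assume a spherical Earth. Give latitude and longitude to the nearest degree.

From cos δ = sin φ₁ sin φ₂ + cos φ₁ cos φ₂ cos Δλ, the central angle is δ ≈ 1.812 rad (103.8°).
Interpolate at f = 1/2 with slerp weights a = sin((1−f)δ)/sin δ ≈ 0.811, b = sin(fδ)/sin δ ≈ 0.811.
p = a·p₁ + b·p₂ ≈ (-0.659, 0.735, -0.161); φ = arcsin(p_z) ≈ -9.26°, λ = atan2(p_y, p_x) ≈ 131.87°.

≈ 9°S, 132°E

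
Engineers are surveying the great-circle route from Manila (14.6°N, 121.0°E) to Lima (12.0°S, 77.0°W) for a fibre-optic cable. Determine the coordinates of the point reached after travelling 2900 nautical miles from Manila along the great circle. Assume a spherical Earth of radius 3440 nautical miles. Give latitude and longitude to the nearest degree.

≈ (14°N, 171°E)

Convert each endpoint to a unit vector on the sphere (x = cos φ cos λ, y = cos φ sin λ, z = sin φ).
The central angle between the endpoints is δ = arccos(p₁·p₂) ≈ 2.833 rad (162.3°). The total great-circle distance is δ·R ≈ 2.833 × 3440 ≈ 9744 nmi, so the target fraction is f = 2900/9744 ≈ 0.298.
Interpolate at f ≈ 0.298 with slerp weights a = sin((1−f)δ)/sin δ ≈ 3.004, b = sin(fδ)/sin δ ≈ 2.455.
p = a·p₁ + b·p₂ ≈ (-0.957, 0.152, 0.247); φ = arcsin(p_z) ≈ 14.29°, λ = atan2(p_y, p_x) ≈ 170.98°.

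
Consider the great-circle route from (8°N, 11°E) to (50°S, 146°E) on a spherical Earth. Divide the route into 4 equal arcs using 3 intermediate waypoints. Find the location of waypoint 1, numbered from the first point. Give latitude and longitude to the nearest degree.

Write both endpoints as unit vectors p₁, p₂ with components (cos φ cos λ, cos φ sin λ, sin φ).
The central angle between the endpoints is δ = arccos(p₁·p₂) ≈ 2.161 rad (123.8°).
Interpolate at f = 1/4 with slerp weights a = sin((1−f)δ)/sin δ ≈ 1.202, b = sin(fδ)/sin δ ≈ 0.619.
p = a·p₁ + b·p₂ ≈ (0.839, 0.450, -0.307); φ = arcsin(p_z) ≈ -17.88°, λ = atan2(p_y, p_x) ≈ 28.20°.

≈ (18°S, 28°E)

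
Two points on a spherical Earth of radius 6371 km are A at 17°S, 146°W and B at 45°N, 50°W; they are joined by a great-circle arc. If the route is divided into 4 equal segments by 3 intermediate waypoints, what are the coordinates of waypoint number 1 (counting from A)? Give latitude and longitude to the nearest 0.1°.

Write both endpoints as unit vectors p₁, p₂ with components (cos φ cos λ, cos φ sin λ, sin φ).
The central angle between the endpoints is δ = arccos(p₁·p₂) ≈ 1.852 rad (106.1°).
Interpolate at f = 1/4 with slerp weights a = sin((1−f)δ)/sin δ ≈ 1.024, b = sin(fδ)/sin δ ≈ 0.465.
p = a·p₁ + b·p₂ ≈ (-0.600, -0.799, 0.029); φ = arcsin(p_z) ≈ 1.69°, λ = atan2(p_y, p_x) ≈ -126.91°.

≈ 1.7°N, 126.9°W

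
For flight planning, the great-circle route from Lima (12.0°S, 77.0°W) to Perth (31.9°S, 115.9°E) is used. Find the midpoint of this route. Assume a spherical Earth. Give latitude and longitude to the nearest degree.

From cos δ = sin φ₁ sin φ₂ + cos φ₁ cos φ₂ cos Δλ, the central angle is δ ≈ 2.346 rad (134.4°).
Interpolate at f = 1/2 with slerp weights a = sin((1−f)δ)/sin δ ≈ 1.290, b = sin(fδ)/sin δ ≈ 1.290.
p = a·p₁ + b·p₂ ≈ (-0.195, -0.244, -0.950); φ = arcsin(p_z) ≈ -71.80°, λ = atan2(p_y, p_x) ≈ -128.53°.

≈ 72°S, 129°W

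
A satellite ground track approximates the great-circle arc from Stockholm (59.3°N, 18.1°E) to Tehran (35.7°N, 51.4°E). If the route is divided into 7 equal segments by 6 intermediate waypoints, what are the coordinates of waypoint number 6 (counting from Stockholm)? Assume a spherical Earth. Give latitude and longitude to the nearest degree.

The haversine formula gives a central angle δ ≈ 0.558 rad (32.0°) between the endpoints.
Interpolate at f = 6/7 with slerp weights a = sin((1−f)δ)/sin δ ≈ 0.150, b = sin(fδ)/sin δ ≈ 0.869.
p = a·p₁ + b·p₂ ≈ (0.513, 0.576, 0.637); φ = arcsin(p_z) ≈ 39.54°, λ = atan2(p_y, p_x) ≈ 48.27°.

≈ (40°N, 48°E)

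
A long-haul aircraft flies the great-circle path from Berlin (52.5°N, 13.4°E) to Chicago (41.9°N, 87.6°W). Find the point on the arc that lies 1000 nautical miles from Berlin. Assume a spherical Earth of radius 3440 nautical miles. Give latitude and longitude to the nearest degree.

Convert each endpoint to a unit vector on the sphere (x = cos φ cos λ, y = cos φ sin λ, z = sin φ).
The central angle between the endpoints is δ = arccos(p₁·p₂) ≈ 1.111 rad (63.7°). The total great-circle distance is δ·R ≈ 1.111 × 3440 ≈ 3823 nmi, so the target fraction is f = 1000/3823 ≈ 0.262.
Interpolate at f ≈ 0.262 with slerp weights a = sin((1−f)δ)/sin δ ≈ 0.816, b = sin(fδ)/sin δ ≈ 0.320.
p = a·p₁ + b·p₂ ≈ (0.493, -0.123, 0.861); φ = arcsin(p_z) ≈ 59.44°, λ = atan2(p_y, p_x) ≈ -13.96°.

≈ (59°N, 14°W)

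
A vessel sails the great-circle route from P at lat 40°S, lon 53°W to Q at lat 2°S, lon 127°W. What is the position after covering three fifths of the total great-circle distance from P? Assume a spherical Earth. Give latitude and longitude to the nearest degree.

≈ lat 21°S, lon 103°W

Convert each endpoint to a unit vector on the sphere (x = cos φ cos λ, y = cos φ sin λ, z = sin φ).
The central angle between the endpoints is δ = arccos(p₁·p₂) ≈ 1.335 rad (76.5°).
Interpolate at f = 3/5 with slerp weights a = sin((1−f)δ)/sin δ ≈ 0.524, b = sin(fδ)/sin δ ≈ 0.739.
p = a·p₁ + b·p₂ ≈ (-0.203, -0.910, -0.362); φ = arcsin(p_z) ≈ -21.24°, λ = atan2(p_y, p_x) ≈ -102.57°.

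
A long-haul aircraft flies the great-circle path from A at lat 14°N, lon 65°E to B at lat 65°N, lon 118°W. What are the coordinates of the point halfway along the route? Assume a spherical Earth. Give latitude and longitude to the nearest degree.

≈ lat 64°N, lon 67°E

Write both endpoints as unit vectors p₁, p₂ with components (cos φ cos λ, cos φ sin λ, sin φ).
The central angle between the endpoints is δ = arccos(p₁·p₂) ≈ 1.762 rad (101.0°).
Interpolate at f = 1/2 with slerp weights a = sin((1−f)δ)/sin δ ≈ 0.786, b = sin(fδ)/sin δ ≈ 0.786.
p = a·p₁ + b·p₂ ≈ (0.166, 0.398, 0.902); φ = arcsin(p_z) ≈ 64.46°, λ = atan2(p_y, p_x) ≈ 67.31°.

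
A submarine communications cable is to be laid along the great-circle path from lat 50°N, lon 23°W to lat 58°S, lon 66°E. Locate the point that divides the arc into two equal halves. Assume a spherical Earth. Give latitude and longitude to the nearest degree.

From cos δ = sin φ₁ sin φ₂ + cos φ₁ cos φ₂ cos Δλ, the central angle is δ ≈ 2.270 rad (130.1°).
Interpolate at f = 1/2 with slerp weights a = sin((1−f)δ)/sin δ ≈ 1.185, b = sin(fδ)/sin δ ≈ 1.185.
p = a·p₁ + b·p₂ ≈ (0.956, 0.276, -0.097); φ = arcsin(p_z) ≈ -5.57°, λ = atan2(p_y, p_x) ≈ 16.10°.

≈ lat 6°S, lon 16°E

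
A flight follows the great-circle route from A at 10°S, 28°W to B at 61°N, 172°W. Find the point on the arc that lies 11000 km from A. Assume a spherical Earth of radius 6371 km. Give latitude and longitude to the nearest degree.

Convert each endpoint to a unit vector on the sphere (x = cos φ cos λ, y = cos φ sin λ, z = sin φ).
The central angle between the endpoints is δ = arccos(p₁·p₂) ≈ 2.139 rad (122.6°). The total great-circle distance is δ·R ≈ 2.139 × 6371 ≈ 13628 km, so the target fraction is f = 11000/13628 ≈ 0.807.
Interpolate at f ≈ 0.807 with slerp weights a = sin((1−f)δ)/sin δ ≈ 0.476, b = sin(fδ)/sin δ ≈ 1.172.
p = a·p₁ + b·p₂ ≈ (-0.149, -0.299, 0.943); φ = arcsin(p_z) ≈ 70.48°, λ = atan2(p_y, p_x) ≈ -116.52°.

≈ 70°N, 117°W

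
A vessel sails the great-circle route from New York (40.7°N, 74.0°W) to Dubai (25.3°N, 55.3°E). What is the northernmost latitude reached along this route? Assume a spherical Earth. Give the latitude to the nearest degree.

The great circle lies in the plane with unit normal n̂ = (p₁ × p₂)/|p₁ × p₂|.
Here n̂_z ≈ +0.537; the vertex latitude is φ_max = arccos|n̂_z| ≈ 57.5°.

≈ 58°N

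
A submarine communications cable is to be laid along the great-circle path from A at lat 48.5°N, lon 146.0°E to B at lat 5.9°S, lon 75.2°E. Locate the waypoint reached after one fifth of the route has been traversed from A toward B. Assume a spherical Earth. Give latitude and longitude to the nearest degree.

≈ lat 41°N, lon 125°E

Convert each endpoint to a unit vector on the sphere (x = cos φ cos λ, y = cos φ sin λ, z = sin φ).
The central angle between the endpoints is δ = arccos(p₁·p₂) ≈ 1.431 rad (82.0°).
Interpolate at f = 1/5 with slerp weights a = sin((1−f)δ)/sin δ ≈ 0.920, b = sin(fδ)/sin δ ≈ 0.285.
p = a·p₁ + b·p₂ ≈ (-0.433, 0.615, 0.659); φ = arcsin(p_z) ≈ 41.25°, λ = atan2(p_y, p_x) ≈ 125.14°.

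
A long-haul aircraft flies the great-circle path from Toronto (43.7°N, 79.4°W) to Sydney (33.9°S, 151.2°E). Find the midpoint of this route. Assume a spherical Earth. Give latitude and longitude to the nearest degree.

The haversine formula gives a central angle δ ≈ 2.444 rad (140.0°) between the endpoints.
Interpolate at f = 1/2 with slerp weights a = sin((1−f)δ)/sin δ ≈ 1.462, b = sin(fδ)/sin δ ≈ 1.462.
p = a·p₁ + b·p₂ ≈ (-0.869, -0.454, 0.195); φ = arcsin(p_z) ≈ 11.23°, λ = atan2(p_y, p_x) ≈ -152.40°.

≈ 11°N, 152°W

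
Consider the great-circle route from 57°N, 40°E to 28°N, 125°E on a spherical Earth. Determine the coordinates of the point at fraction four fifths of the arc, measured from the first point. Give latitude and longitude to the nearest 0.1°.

Convert each endpoint to a unit vector on the sphere (x = cos φ cos λ, y = cos φ sin λ, z = sin φ).
The central angle between the endpoints is δ = arccos(p₁·p₂) ≈ 1.120 rad (64.2°).
Interpolate at f = 4/5 with slerp weights a = sin((1−f)δ)/sin δ ≈ 0.247, b = sin(fδ)/sin δ ≈ 0.868.
p = a·p₁ + b·p₂ ≈ (-0.336, 0.714, 0.614); φ = arcsin(p_z) ≈ 37.90°, λ = atan2(p_y, p_x) ≈ 115.23°.

≈ 37.9°N, 115.2°E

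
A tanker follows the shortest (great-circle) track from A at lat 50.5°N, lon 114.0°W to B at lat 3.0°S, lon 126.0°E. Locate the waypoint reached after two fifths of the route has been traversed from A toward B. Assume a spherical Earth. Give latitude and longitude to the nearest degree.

Write both endpoints as unit vectors p₁, p₂ with components (cos φ cos λ, cos φ sin λ, sin φ).
The central angle between the endpoints is δ = arccos(p₁·p₂) ≈ 1.937 rad (111.0°).
Interpolate at f = 2/5 with slerp weights a = sin((1−f)δ)/sin δ ≈ 0.983, b = sin(fδ)/sin δ ≈ 0.749.
p = a·p₁ + b·p₂ ≈ (-0.694, 0.034, 0.719); φ = arcsin(p_z) ≈ 45.98°, λ = atan2(p_y, p_x) ≈ 177.18°.

≈ lat 46°N, lon 177°E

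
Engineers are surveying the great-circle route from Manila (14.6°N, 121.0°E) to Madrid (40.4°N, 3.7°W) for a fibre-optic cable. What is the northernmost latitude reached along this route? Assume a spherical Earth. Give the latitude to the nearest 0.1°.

The great circle lies in the plane with unit normal n̂ = (p₁ × p₂)/|p₁ × p₂|.
Here n̂_z ≈ -0.627; the vertex latitude is φ_max = arccos|n̂_z| ≈ 51.2°.
Check via Clairaut: cos φ_max = |cos φ₁| · sin C = cos(14.6°)·sin(40.4°) ≈ 0.627, again giving ≈ 51.2°.

≈ 51.2°N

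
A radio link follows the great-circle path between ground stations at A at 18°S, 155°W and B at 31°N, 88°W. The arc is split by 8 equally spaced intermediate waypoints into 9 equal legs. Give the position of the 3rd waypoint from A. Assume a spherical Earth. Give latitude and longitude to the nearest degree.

≈ 1°S, 134°W

Convert each endpoint to a unit vector on the sphere (x = cos φ cos λ, y = cos φ sin λ, z = sin φ).
The central angle between the endpoints is δ = arccos(p₁·p₂) ≈ 1.411 rad (80.8°).
Interpolate at f = 3/9 with slerp weights a = sin((1−f)δ)/sin δ ≈ 0.818, b = sin(fδ)/sin δ ≈ 0.459.
p = a·p₁ + b·p₂ ≈ (-0.692, -0.722, -0.016); φ = arcsin(p_z) ≈ -0.94°, λ = atan2(p_y, p_x) ≈ -133.77°.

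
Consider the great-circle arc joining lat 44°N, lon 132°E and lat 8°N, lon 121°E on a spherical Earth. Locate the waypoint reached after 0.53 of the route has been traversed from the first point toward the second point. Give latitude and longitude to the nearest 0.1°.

≈ lat 25.0°N, lon 125.3°E

Convert each endpoint to a unit vector on the sphere (x = cos φ cos λ, y = cos φ sin λ, z = sin φ).
The central angle between the endpoints is δ = arccos(p₁·p₂) ≈ 0.650 rad (37.3°).
Interpolate at f = 0.53 with slerp weights a = sin((1−f)δ)/sin δ ≈ 0.497, b = sin(fδ)/sin δ ≈ 0.558.
p = a·p₁ + b·p₂ ≈ (-0.524, 0.739, 0.423); φ = arcsin(p_z) ≈ 25.02°, λ = atan2(p_y, p_x) ≈ 125.32°.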